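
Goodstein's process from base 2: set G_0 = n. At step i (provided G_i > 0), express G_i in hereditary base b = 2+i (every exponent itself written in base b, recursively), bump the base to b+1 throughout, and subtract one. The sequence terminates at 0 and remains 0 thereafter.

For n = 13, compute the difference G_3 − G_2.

14813

step 0: 13 = 2^(2 + 1) + 2^2 + 1; sub 3 for 2: 3^(3 + 1) + 3^3 + 1; = 109; G_1 = 109−1 = 108
step 1: 108 = 3^(3 + 1) + 3^3; sub 4 for 3: 4^(4 + 1) + 4^4; = 1280; G_2 = 1280−1 = 1279
step 2: 1279 = 4^(4 + 1) + 3·4^3 + 3·4^2 + 3·4 + 3; sub 5 for 4: 5^(5 + 1) + 3·5^3 + 3·5^2 + 3·5 + 3; = 16093; G_3 = 16093−1 = 16092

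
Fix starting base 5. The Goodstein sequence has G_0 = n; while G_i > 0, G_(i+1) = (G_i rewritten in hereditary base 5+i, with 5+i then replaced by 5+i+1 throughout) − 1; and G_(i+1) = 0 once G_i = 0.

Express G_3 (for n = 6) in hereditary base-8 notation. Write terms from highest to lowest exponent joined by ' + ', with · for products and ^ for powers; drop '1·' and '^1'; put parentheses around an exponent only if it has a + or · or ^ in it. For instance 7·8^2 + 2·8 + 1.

5

(0) 6|_5 = 5 + 1 ↦ 6 + 1|_6 = 7 ⇒ 6
(1) 6|_6 = 6 ↦ 7|_7 = 7 ⇒ 6
(2) 6|_7 = 6 ↦ 6|_8 = 6 ⇒ 5
(3) 5|_8 = 5 ↦ 5|_9 = 5 ⇒ 4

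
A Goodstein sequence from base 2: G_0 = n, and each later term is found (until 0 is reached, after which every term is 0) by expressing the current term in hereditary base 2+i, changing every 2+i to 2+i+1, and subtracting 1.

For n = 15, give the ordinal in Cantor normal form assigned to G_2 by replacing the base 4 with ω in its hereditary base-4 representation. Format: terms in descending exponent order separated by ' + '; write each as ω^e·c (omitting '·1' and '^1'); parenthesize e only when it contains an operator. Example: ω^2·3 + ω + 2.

step 0: 15 = 2^(2 + 1) + 2^2 + 2 + 1; sub 3 for 2: 3^(3 + 1) + 3^3 + 3 + 1; = 112; G_1 = 112−1 = 111
step 1: 111 = 3^(3 + 1) + 3^3 + 3; sub 4 for 3: 4^(4 + 1) + 4^4 + 4; = 1284; G_2 = 1284−1 = 1283
step 2: 1283 = 4^(4 + 1) + 4^4 + 3; sub 5 for 4: 5^(5 + 1) + 5^5 + 3; = 18753; G_3 = 18753−1 = 18752

ω^(ω + 1) + ω^ω + 3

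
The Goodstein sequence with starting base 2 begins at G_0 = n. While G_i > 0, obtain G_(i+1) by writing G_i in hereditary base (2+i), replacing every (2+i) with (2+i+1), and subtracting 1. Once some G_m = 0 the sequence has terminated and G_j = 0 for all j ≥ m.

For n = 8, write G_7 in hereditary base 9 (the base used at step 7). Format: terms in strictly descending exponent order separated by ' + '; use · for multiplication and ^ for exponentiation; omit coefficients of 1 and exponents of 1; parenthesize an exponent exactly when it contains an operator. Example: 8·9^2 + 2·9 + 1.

2·9^9 + 2·9^2 + 9 + 2

G_0 = 8. HB_2(8) = 2^(2 + 1). Bump = 81. G_1 = 80.
G_1 = 80. HB_3(80) = 2·3^3 + 2·3^2 + 2·3 + 2. Bump = 554. G_2 = 553.
G_2 = 553. HB_4(553) = 2·4^4 + 2·4^2 + 2·4 + 1. Bump = 6311. G_3 = 6310.
G_3 = 6310. HB_5(6310) = 2·5^5 + 2·5^2 + 2·5. Bump = 93396. G_4 = 93395.
G_4 = 93395. HB_6(93395) = 2·6^6 + 2·6^2 + 6 + 5. Bump = 1647196. G_5 = 1647195.
G_5 = 1647195. HB_7(1647195) = 2·7^7 + 2·7^2 + 7 + 4. Bump = 33554572. G_6 = 33554571.
G_6 = 33554571. HB_8(33554571) = 2·8^8 + 2·8^2 + 8 + 3. Bump = 774841152. G_7 = 774841151.
G_7 = 774841151. HB_9(774841151) = 2·9^9 + 2·9^2 + 9 + 2. Bump = 20000000212. G_8 = 20000000211.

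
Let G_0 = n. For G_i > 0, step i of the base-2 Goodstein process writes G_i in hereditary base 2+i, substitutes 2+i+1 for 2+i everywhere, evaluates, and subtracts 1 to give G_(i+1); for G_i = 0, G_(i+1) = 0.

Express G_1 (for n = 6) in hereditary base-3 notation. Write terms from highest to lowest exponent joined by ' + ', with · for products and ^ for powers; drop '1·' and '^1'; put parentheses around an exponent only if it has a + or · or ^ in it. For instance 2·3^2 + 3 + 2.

[0] 6 ≡ 2^2 + 2 (base 2). Lift 3: 30. −1: 29.
[1] 29 ≡ 3^3 + 2 (base 3). Lift 4: 258. −1: 257.

3^3 + 2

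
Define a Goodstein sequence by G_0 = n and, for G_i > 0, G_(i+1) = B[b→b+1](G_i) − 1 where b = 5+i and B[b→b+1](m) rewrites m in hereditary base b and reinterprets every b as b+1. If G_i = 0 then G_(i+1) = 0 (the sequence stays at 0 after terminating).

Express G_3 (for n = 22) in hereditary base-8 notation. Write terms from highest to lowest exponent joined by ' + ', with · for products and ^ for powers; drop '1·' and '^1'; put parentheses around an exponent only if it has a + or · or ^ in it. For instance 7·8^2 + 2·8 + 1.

3·8 + 7

(0) 22|_5 = 4·5 + 2 ↦ 4·6 + 2|_6 = 26 ⇒ 25
(1) 25|_6 = 4·6 + 1 ↦ 4·7 + 1|_7 = 29 ⇒ 28
(2) 28|_7 = 4·7 ↦ 4·8|_8 = 32 ⇒ 31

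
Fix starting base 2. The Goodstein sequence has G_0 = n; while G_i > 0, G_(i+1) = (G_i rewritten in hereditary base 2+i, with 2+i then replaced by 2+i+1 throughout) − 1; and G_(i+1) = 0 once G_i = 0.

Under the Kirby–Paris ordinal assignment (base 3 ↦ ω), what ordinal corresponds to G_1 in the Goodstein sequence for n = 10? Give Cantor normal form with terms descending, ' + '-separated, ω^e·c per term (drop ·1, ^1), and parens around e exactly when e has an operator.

[0] 10 ≡ 2^(2 + 1) + 2 (base 2). Lift 3: 84. −1: 83.
[1] 83 ≡ 3^(3 + 1) + 2 (base 3). Lift 4: 1026. −1: 1025.

ω^(ω + 1) + 2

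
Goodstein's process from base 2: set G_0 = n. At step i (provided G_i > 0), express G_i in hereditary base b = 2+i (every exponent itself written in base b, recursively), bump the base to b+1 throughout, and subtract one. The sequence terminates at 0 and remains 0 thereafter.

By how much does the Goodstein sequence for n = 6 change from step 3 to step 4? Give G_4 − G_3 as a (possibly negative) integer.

43530

[0] 6 ≡ 2^2 + 2 (base 2). Lift 3: 30. −1: 29.
[1] 29 ≡ 3^3 + 2 (base 3). Lift 4: 258. −1: 257.
[2] 257 ≡ 4^4 + 1 (base 4). Lift 5: 3126. −1: 3125.
[3] 3125 ≡ 5^5 (base 5). Lift 6: 46656. −1: 46655.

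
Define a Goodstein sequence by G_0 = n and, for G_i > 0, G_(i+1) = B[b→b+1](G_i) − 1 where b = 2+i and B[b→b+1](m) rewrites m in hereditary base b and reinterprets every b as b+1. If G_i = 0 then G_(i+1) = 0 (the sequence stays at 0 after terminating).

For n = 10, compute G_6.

G_0=10  [base 2] 2^(2 + 1) + 2  →[2↦3]→  3^(3 + 1) + 3 = 84  −1 ⇒ G_1=83
G_1=83  [base 3] 3^(3 + 1) + 2  →[3↦4]→  4^(4 + 1) + 2 = 1026  −1 ⇒ G_2=1025
G_2=1025  [base 4] 4^(4 + 1) + 1  →[4↦5]→  5^(5 + 1) + 1 = 15626  −1 ⇒ G_3=15625
G_3=15625  [base 5] 5^(5 + 1)  →[5↦6]→  6^(6 + 1) = 279936  −1 ⇒ G_4=279935
G_4=279935  [base 6] 5·6^6 + 5·6^5 + 5·6^4 + 5·6^3 + 5·6^2 + 5·6 + 5  →[6↦7]→  5·7^7 + 5·7^5 + 5·7^4 + 5·7^3 + 5·7^2 + 5·7 + 5 = 4215755  −1 ⇒ G_5=4215754
G_5=4215754  [base 7] 5·7^7 + 5·7^5 + 5·7^4 + 5·7^3 + 5·7^2 + 5·7 + 4  →[7↦8]→  5·8^8 + 5·8^5 + 5·8^4 + 5·8^3 + 5·8^2 + 5·8 + 4 = 84073324  −1 ⇒ G_6=84073323
G_6=84073323  [base 8] 5·8^8 + 5·8^5 + 5·8^4 + 5·8^3 + 5·8^2 + 5·8 + 3  →[8↦9]→  5·9^9 + 5·9^5 + 5·9^4 + 5·9^3 + 5·9^2 + 5·9 + 3 = 1937434593  −1 ⇒ G_7=1937434592

84073323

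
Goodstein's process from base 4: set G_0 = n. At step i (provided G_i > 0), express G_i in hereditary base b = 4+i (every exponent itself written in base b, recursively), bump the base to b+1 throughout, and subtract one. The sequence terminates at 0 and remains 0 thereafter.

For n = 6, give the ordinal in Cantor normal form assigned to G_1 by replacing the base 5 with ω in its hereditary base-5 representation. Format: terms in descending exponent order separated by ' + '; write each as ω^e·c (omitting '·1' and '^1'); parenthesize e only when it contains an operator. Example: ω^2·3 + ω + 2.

ω + 1

i=0: 6 = 4 + 2 (b=4); 4→5: 5 + 2 = 7; 7−1 = 6
i=1: 6 = 5 + 1 (b=5); 5→6: 6 + 1 = 7; 7−1 = 6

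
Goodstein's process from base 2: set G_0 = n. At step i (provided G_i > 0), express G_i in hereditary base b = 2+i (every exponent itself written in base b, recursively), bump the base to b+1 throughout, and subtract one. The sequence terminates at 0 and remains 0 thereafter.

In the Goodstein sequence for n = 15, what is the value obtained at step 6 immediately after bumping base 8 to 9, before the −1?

3524450281

G_0 = 15. HB_2(15) = 2^(2 + 1) + 2^2 + 2 + 1. Bump = 112. G_1 = 111.
G_1 = 111. HB_3(111) = 3^(3 + 1) + 3^3 + 3. Bump = 1284. G_2 = 1283.
G_2 = 1283. HB_4(1283) = 4^(4 + 1) + 4^4 + 3. Bump = 18753. G_3 = 18752.
G_3 = 18752. HB_5(18752) = 5^(5 + 1) + 5^5 + 2. Bump = 326594. G_4 = 326593.
G_4 = 326593. HB_6(326593) = 6^(6 + 1) + 6^6 + 1. Bump = 6588345. G_5 = 6588344.
G_5 = 6588344. HB_7(6588344) = 7^(7 + 1) + 7^7. Bump = 150994944. G_6 = 150994943.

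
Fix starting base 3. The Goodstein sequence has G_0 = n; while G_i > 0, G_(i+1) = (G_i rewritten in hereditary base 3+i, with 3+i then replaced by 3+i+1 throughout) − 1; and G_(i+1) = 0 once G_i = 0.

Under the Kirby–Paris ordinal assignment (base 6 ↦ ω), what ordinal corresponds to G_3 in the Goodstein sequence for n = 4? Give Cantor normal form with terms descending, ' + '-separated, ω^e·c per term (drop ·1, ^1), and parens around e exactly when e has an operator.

(0) 4|_3 = 3 + 1 ↦ 4 + 1|_4 = 5 ⇒ 4
(1) 4|_4 = 4 ↦ 5|_5 = 5 ⇒ 4
(2) 4|_5 = 4 ↦ 4|_6 = 4 ⇒ 3
(3) 3|_6 = 3 ↦ 3|_7 = 3 ⇒ 2

3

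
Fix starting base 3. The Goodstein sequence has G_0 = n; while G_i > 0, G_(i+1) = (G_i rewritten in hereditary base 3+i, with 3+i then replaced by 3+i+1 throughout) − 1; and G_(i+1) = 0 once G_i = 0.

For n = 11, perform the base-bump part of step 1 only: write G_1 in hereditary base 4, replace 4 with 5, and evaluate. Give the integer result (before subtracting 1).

26

[0] 11 ≡ 3^2 + 2 (base 3). Lift 4: 18. −1: 17.
[1] 17 ≡ 4^2 + 1 (base 4). Lift 5: 26. −1: 25.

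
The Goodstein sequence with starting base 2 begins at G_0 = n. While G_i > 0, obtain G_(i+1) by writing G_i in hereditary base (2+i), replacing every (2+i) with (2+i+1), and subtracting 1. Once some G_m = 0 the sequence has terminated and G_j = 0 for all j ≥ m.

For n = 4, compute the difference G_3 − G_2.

G_0=4  [base 2] 2^2  →[2↦3]→  3^3 = 27  −1 ⇒ G_1=26
G_1=26  [base 3] 2·3^2 + 2·3 + 2  →[3↦4]→  2·4^2 + 2·4 + 2 = 42  −1 ⇒ G_2=41
G_2=41  [base 4] 2·4^2 + 2·4 + 1  →[4↦5]→  2·5^2 + 2·5 + 1 = 61  −1 ⇒ G_3=60

19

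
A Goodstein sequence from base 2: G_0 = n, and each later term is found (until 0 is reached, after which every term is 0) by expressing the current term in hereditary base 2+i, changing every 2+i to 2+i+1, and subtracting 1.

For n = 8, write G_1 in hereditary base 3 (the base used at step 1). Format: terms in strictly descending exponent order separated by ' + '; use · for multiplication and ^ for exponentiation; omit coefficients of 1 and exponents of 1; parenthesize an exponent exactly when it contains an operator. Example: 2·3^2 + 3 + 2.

2·3^3 + 2·3^2 + 2·3 + 2

base 2: 8 = 2^(2 + 1); at 3: 3^(3 + 1) = 81; next = 80
base 3: 80 = 2·3^3 + 2·3^2 + 2·3 + 2; at 4: 2·4^4 + 2·4^2 + 2·4 + 2 = 554; next = 553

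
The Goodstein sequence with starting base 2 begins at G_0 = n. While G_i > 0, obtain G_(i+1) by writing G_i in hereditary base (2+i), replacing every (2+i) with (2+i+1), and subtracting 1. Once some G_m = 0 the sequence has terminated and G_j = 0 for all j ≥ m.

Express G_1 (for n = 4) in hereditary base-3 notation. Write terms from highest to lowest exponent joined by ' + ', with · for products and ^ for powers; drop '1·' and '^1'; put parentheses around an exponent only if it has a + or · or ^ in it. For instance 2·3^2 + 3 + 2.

G_0 = 4. HB_2(4) = 2^2. Bump = 27. G_1 = 26.
G_1 = 26. HB_3(26) = 2·3^2 + 2·3 + 2. Bump = 42. G_2 = 41.

2·3^2 + 2·3 + 2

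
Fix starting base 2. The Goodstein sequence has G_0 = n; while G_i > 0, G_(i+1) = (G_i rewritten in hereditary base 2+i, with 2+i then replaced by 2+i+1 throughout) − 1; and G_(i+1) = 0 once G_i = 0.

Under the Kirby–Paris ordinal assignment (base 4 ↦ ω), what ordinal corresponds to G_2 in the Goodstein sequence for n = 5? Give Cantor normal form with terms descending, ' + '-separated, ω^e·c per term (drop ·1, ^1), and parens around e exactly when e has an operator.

ω^3·3 + ω^2·3 + ω·3 + 3

(0) 5|_2 = 2^2 + 1 ↦ 3^3 + 1|_3 = 28 ⇒ 27
(1) 27|_3 = 3^3 ↦ 4^4|_4 = 256 ⇒ 255
(2) 255|_4 = 3·4^3 + 3·4^2 + 3·4 + 3 ↦ 3·5^3 + 3·5^2 + 3·5 + 3|_5 = 468 ⇒ 467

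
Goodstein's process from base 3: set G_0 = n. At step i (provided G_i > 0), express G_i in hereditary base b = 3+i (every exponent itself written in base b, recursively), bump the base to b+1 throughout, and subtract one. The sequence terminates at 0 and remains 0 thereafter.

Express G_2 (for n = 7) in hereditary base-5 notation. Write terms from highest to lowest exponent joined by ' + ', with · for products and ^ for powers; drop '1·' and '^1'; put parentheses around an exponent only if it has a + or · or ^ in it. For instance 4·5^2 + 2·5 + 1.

5 + 4

[0] 7 ≡ 2·3 + 1 (base 3). Lift 4: 9. −1: 8.
[1] 8 ≡ 2·4 (base 4). Lift 5: 10. −1: 9.
[2] 9 ≡ 5 + 4 (base 5). Lift 6: 10. −1: 9.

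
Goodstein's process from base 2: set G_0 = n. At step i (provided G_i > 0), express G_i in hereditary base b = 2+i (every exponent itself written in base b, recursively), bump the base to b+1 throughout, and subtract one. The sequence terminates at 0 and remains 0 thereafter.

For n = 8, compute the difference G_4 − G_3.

(0) 8|_2 = 2^(2 + 1) ↦ 3^(3 + 1)|_3 = 81 ⇒ 80
(1) 80|_3 = 2·3^3 + 2·3^2 + 2·3 + 2 ↦ 2·4^4 + 2·4^2 + 2·4 + 2|_4 = 554 ⇒ 553
(2) 553|_4 = 2·4^4 + 2·4^2 + 2·4 + 1 ↦ 2·5^5 + 2·5^2 + 2·5 + 1|_5 = 6311 ⇒ 6310
(3) 6310|_5 = 2·5^5 + 2·5^2 + 2·5 ↦ 2·6^6 + 2·6^2 + 2·6|_6 = 93396 ⇒ 93395

87085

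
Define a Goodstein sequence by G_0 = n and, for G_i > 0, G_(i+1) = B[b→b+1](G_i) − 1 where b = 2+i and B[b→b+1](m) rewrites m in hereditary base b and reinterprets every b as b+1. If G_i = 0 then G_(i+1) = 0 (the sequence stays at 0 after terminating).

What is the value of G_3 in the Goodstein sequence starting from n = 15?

i=0: 15 = 2^(2 + 1) + 2^2 + 2 + 1 (b=2); 2→3: 3^(3 + 1) + 3^3 + 3 + 1 = 112; 112−1 = 111
i=1: 111 = 3^(3 + 1) + 3^3 + 3 (b=3); 3→4: 4^(4 + 1) + 4^4 + 4 = 1284; 1284−1 = 1283
i=2: 1283 = 4^(4 + 1) + 4^4 + 3 (b=4); 4→5: 5^(5 + 1) + 5^5 + 3 = 18753; 18753−1 = 18752

18752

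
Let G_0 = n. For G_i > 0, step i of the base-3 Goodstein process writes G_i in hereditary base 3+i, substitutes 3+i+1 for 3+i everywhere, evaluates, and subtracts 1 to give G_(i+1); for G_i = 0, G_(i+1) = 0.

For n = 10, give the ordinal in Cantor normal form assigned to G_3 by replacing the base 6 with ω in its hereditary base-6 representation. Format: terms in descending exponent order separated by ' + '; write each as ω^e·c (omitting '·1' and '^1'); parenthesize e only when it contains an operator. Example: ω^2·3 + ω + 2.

i=0: 10 = 3^2 + 1 (b=3); 3→4: 4^2 + 1 = 17; 17−1 = 16
i=1: 16 = 4^2 (b=4); 4→5: 5^2 = 25; 25−1 = 24
i=2: 24 = 4·5 + 4 (b=5); 5→6: 4·6 + 4 = 28; 28−1 = 27
i=3: 27 = 4·6 + 3 (b=6); 6→7: 4·7 + 3 = 31; 31−1 = 30

ω·4 + 3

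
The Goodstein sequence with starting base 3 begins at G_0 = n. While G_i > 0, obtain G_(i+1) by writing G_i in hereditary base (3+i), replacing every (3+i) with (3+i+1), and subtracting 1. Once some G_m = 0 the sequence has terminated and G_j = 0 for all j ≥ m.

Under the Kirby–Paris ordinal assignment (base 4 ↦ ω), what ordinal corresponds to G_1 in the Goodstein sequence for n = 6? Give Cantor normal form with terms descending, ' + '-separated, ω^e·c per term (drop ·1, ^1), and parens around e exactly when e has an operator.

step 0: 6 = 2·3; sub 4 for 3: 2·4; = 8; G_1 = 8−1 = 7
step 1: 7 = 4 + 3; sub 5 for 4: 5 + 3; = 8; G_2 = 8−1 = 7

ω + 3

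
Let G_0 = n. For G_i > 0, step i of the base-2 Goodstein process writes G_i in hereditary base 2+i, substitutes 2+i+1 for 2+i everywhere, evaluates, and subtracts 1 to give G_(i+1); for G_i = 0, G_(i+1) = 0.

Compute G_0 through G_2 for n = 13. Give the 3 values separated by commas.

13, 108, 1279

(0) 13|_2 = 2^(2 + 1) + 2^2 + 1 ↦ 3^(3 + 1) + 3^3 + 1|_3 = 109 ⇒ 108
(1) 108|_3 = 3^(3 + 1) + 3^3 ↦ 4^(4 + 1) + 4^4|_4 = 1280 ⇒ 1279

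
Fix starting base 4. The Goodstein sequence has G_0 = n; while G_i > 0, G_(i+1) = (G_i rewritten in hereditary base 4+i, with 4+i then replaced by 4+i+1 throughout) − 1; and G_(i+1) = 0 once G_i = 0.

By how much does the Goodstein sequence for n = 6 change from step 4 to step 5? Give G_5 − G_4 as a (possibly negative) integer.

G_0=6  [base 4] 4 + 2  →[4↦5]→  5 + 2 = 7  −1 ⇒ G_1=6
G_1=6  [base 5] 5 + 1  →[5↦6]→  6 + 1 = 7  −1 ⇒ G_2=6
G_2=6  [base 6] 6  →[6↦7]→  7 = 7  −1 ⇒ G_3=6
G_3=6  [base 7] 6  →[7↦8]→  6 = 6  −1 ⇒ G_4=5
G_4=5  [base 8] 5  →[8↦9]→  5 = 5  −1 ⇒ G_5=4

-1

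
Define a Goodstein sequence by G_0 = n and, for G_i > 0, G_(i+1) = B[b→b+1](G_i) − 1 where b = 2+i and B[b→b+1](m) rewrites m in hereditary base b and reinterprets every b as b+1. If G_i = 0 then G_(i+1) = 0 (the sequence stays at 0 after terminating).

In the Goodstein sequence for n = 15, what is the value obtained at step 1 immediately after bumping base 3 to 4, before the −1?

1284

i=0: 15 = 2^(2 + 1) + 2^2 + 2 + 1 (b=2); 2→3: 3^(3 + 1) + 3^3 + 3 + 1 = 112; 112−1 = 111
i=1: 111 = 3^(3 + 1) + 3^3 + 3 (b=3); 3→4: 4^(4 + 1) + 4^4 + 4 = 1284; 1284−1 = 1283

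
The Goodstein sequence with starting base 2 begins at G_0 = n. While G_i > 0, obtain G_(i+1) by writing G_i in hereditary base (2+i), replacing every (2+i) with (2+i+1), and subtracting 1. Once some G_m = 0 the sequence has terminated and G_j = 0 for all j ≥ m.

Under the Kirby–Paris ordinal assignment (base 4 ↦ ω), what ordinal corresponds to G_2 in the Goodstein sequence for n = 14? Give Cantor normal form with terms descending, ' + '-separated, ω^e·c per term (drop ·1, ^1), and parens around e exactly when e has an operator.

ω^(ω + 1) + ω^ω + 1

G_0 = 14. HB_2(14) = 2^(2 + 1) + 2^2 + 2. Bump = 111. G_1 = 110.
G_1 = 110. HB_3(110) = 3^(3 + 1) + 3^3 + 2. Bump = 1282. G_2 = 1281.
G_2 = 1281. HB_4(1281) = 4^(4 + 1) + 4^4 + 1. Bump = 18751. G_3 = 18750.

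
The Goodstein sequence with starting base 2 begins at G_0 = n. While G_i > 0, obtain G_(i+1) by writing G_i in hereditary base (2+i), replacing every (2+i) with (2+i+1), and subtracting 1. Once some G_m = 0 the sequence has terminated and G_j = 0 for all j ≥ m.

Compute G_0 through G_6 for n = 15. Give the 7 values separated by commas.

G_0 = 15. HB_2(15) = 2^(2 + 1) + 2^2 + 2 + 1. Bump = 112. G_1 = 111.
G_1 = 111. HB_3(111) = 3^(3 + 1) + 3^3 + 3. Bump = 1284. G_2 = 1283.
G_2 = 1283. HB_4(1283) = 4^(4 + 1) + 4^4 + 3. Bump = 18753. G_3 = 18752.
G_3 = 18752. HB_5(18752) = 5^(5 + 1) + 5^5 + 2. Bump = 326594. G_4 = 326593.
G_4 = 326593. HB_6(326593) = 6^(6 + 1) + 6^6 + 1. Bump = 6588345. G_5 = 6588344.
G_5 = 6588344. HB_7(6588344) = 7^(7 + 1) + 7^7. Bump = 150994944. G_6 = 150994943.

15, 111, 1283, 18752, 326593, 6588344, 150994943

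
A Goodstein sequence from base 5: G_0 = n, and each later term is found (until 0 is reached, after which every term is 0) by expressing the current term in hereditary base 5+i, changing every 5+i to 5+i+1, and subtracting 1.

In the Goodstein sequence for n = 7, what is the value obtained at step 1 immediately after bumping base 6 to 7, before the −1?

8

[0] 7 ≡ 5 + 2 (base 5). Lift 6: 8. −1: 7.
[1] 7 ≡ 6 + 1 (base 6). Lift 7: 8. −1: 7.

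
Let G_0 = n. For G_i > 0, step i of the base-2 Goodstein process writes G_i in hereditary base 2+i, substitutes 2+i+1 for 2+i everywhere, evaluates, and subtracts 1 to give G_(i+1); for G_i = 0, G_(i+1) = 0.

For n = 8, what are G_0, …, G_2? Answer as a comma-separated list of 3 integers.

G_0=8  [base 2] 2^(2 + 1)  →[2↦3]→  3^(3 + 1) = 81  −1 ⇒ G_1=80
G_1=80  [base 3] 2·3^3 + 2·3^2 + 2·3 + 2  →[3↦4]→  2·4^4 + 2·4^2 + 2·4 + 2 = 554  −1 ⇒ G_2=553

8, 80, 553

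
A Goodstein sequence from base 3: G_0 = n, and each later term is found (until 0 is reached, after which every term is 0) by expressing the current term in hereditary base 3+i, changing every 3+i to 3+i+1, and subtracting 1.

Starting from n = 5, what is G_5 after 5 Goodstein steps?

G_0 = 5. HB_3(5) = 3 + 2. Bump = 6. G_1 = 5.
G_1 = 5. HB_4(5) = 4 + 1. Bump = 6. G_2 = 5.
G_2 = 5. HB_5(5) = 5. Bump = 6. G_3 = 5.
G_3 = 5. HB_6(5) = 5. Bump = 5. G_4 = 4.
G_4 = 4. HB_7(4) = 4. Bump = 4. G_5 = 3.

3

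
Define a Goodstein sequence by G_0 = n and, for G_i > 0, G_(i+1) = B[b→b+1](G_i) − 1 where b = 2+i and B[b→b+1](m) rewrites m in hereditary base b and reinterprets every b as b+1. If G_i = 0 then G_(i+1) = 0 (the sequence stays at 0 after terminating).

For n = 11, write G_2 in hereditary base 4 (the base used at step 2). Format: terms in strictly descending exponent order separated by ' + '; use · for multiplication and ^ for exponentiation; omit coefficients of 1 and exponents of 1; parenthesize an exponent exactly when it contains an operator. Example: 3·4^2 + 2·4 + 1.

4^(4 + 1) + 3

G_0=11  [base 2] 2^(2 + 1) + 2 + 1  →[2↦3]→  3^(3 + 1) + 3 + 1 = 85  −1 ⇒ G_1=84
G_1=84  [base 3] 3^(3 + 1) + 3  →[3↦4]→  4^(4 + 1) + 4 = 1028  −1 ⇒ G_2=1027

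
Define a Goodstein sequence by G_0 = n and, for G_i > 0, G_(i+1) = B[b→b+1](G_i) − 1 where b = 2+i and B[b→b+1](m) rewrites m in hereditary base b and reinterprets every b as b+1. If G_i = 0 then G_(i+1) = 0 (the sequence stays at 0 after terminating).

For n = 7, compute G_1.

30

base 2: 7 = 2^2 + 2 + 1; at 3: 3^3 + 3 + 1 = 31; next = 30
base 3: 30 = 3^3 + 3; at 4: 4^4 + 4 = 260; next = 259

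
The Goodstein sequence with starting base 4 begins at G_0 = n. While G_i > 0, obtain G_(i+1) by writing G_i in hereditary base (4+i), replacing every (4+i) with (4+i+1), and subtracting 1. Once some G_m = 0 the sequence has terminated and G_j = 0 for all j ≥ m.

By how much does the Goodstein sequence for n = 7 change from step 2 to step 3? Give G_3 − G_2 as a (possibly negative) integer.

0

7 —HB4→ 4 + 3 —bump→ 5 + 3 = 8 —(−1)→ 7
7 —HB5→ 5 + 2 —bump→ 6 + 2 = 8 —(−1)→ 7
7 —HB6→ 6 + 1 —bump→ 7 + 1 = 8 —(−1)→ 7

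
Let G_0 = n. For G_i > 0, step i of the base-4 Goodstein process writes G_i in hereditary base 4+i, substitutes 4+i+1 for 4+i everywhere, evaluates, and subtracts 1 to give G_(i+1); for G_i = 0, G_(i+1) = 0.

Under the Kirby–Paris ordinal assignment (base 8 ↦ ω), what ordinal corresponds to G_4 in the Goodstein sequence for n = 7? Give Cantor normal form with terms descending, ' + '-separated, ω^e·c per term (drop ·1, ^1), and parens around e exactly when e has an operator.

G_0=7  [base 4] 4 + 3  →[4↦5]→  5 + 3 = 8  −1 ⇒ G_1=7
G_1=7  [base 5] 5 + 2  →[5↦6]→  6 + 2 = 8  −1 ⇒ G_2=7
G_2=7  [base 6] 6 + 1  →[6↦7]→  7 + 1 = 8  −1 ⇒ G_3=7
G_3=7  [base 7] 7  →[7↦8]→  8 = 8  −1 ⇒ G_4=7

7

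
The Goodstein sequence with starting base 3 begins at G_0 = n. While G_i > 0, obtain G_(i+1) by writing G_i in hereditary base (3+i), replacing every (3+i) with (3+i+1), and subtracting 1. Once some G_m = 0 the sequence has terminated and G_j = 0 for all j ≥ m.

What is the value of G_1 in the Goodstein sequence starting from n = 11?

G_0=11  [base 3] 3^2 + 2  →[3↦4]→  4^2 + 2 = 18  −1 ⇒ G_1=17
G_1=17  [base 4] 4^2 + 1  →[4↦5]→  5^2 + 1 = 26  −1 ⇒ G_2=25

17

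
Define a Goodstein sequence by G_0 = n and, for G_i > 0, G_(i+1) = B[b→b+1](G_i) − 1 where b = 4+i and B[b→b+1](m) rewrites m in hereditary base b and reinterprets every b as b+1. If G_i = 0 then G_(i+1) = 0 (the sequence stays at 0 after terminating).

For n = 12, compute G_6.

19

base 4: 12 = 3·4; at 5: 3·5 = 15; next = 14
base 5: 14 = 2·5 + 4; at 6: 2·6 + 4 = 16; next = 15
base 6: 15 = 2·6 + 3; at 7: 2·7 + 3 = 17; next = 16
base 7: 16 = 2·7 + 2; at 8: 2·8 + 2 = 18; next = 17
base 8: 17 = 2·8 + 1; at 9: 2·9 + 1 = 19; next = 18
base 9: 18 = 2·9; at 10: 2·10 = 20; next = 19
base 10: 19 = 10 + 9; at 11: 11 + 9 = 20; next = 19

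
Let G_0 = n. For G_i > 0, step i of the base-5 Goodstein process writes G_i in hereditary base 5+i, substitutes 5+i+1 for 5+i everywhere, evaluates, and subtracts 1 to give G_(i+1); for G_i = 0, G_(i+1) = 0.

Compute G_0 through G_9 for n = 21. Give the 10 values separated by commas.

i=0: 21 = 4·5 + 1 (b=5); 5→6: 4·6 + 1 = 25; 25−1 = 24
i=1: 24 = 4·6 (b=6); 6→7: 4·7 = 28; 28−1 = 27
i=2: 27 = 3·7 + 6 (b=7); 7→8: 3·8 + 6 = 30; 30−1 = 29
i=3: 29 = 3·8 + 5 (b=8); 8→9: 3·9 + 5 = 32; 32−1 = 31
i=4: 31 = 3·9 + 4 (b=9); 9→10: 3·10 + 4 = 34; 34−1 = 33
i=5: 33 = 3·10 + 3 (b=10); 10→11: 3·11 + 3 = 36; 36−1 = 35
i=6: 35 = 3·11 + 2 (b=11); 11→12: 3·12 + 2 = 38; 38−1 = 37
i=7: 37 = 3·12 + 1 (b=12); 12→13: 3·13 + 1 = 40; 40−1 = 39
i=8: 39 = 3·13 (b=13); 13→14: 3·14 = 42; 42−1 = 41

21, 24, 27, 29, 31, 33, 35, 37, 39, 41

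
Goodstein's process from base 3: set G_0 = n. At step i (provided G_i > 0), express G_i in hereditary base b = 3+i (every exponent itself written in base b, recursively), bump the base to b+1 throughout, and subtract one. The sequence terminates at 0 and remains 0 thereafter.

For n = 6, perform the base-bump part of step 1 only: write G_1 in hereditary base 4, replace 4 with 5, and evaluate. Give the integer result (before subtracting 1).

8

(0) 6|_3 = 2·3 ↦ 2·4|_4 = 8 ⇒ 7
(1) 7|_4 = 4 + 3 ↦ 5 + 3|_5 = 8 ⇒ 7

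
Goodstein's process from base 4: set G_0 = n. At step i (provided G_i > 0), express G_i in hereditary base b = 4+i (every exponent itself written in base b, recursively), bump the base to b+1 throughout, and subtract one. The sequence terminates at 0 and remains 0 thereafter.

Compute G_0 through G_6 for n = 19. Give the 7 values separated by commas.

19, 27, 37, 49, 63, 69, 75

base 4: 19 = 4^2 + 3; at 5: 5^2 + 3 = 28; next = 27
base 5: 27 = 5^2 + 2; at 6: 6^2 + 2 = 38; next = 37
base 6: 37 = 6^2 + 1; at 7: 7^2 + 1 = 50; next = 49
base 7: 49 = 7^2; at 8: 8^2 = 64; next = 63
base 8: 63 = 7·8 + 7; at 9: 7·9 + 7 = 70; next = 69
base 9: 69 = 7·9 + 6; at 10: 7·10 + 6 = 76; next = 75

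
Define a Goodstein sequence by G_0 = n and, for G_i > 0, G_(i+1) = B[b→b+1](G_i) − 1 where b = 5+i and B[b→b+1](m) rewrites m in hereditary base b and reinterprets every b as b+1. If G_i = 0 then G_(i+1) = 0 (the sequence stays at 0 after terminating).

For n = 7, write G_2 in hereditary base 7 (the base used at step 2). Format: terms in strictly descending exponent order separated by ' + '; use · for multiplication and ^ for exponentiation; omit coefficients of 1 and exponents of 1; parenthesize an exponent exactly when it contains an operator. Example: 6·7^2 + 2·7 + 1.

7

7 —HB5→ 5 + 2 —bump→ 6 + 2 = 8 —(−1)→ 7
7 —HB6→ 6 + 1 —bump→ 7 + 1 = 8 —(−1)→ 7
7 —HB7→ 7 —bump→ 8 = 8 —(−1)→ 7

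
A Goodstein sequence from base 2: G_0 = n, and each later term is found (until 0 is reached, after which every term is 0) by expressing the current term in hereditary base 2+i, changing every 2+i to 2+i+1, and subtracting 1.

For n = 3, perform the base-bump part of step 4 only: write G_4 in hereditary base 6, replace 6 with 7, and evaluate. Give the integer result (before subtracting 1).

1

i=0: 3 = 2 + 1 (b=2); 2→3: 3 + 1 = 4; 4−1 = 3
i=1: 3 = 3 (b=3); 3→4: 4 = 4; 4−1 = 3
i=2: 3 = 3 (b=4); 4→5: 3 = 3; 3−1 = 2
i=3: 2 = 2 (b=5); 5→6: 2 = 2; 2−1 = 1
i=4: 1 = 1 (b=6); 6→7: 1 = 1; 1−1 = 0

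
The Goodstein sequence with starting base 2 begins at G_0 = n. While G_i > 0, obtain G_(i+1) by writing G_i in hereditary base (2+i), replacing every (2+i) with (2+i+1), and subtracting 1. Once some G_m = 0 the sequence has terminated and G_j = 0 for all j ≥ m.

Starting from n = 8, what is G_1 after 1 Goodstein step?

80

i=0: 8 = 2^(2 + 1) (b=2); 2→3: 3^(3 + 1) = 81; 81−1 = 80
i=1: 80 = 2·3^3 + 2·3^2 + 2·3 + 2 (b=3); 3→4: 2·4^4 + 2·4^2 + 2·4 + 2 = 554; 554−1 = 553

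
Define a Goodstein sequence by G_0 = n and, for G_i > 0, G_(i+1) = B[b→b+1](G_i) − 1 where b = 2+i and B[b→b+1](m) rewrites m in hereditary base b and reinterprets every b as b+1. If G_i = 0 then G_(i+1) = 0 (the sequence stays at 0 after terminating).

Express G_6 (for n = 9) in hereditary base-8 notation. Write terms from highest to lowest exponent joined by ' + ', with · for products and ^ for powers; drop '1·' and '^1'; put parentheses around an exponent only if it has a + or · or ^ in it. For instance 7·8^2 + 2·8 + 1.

3·8^8 + 3·8^3 + 3·8^2 + 2·8 + 7

[0] 9 ≡ 2^(2 + 1) + 1 (base 2). Lift 3: 82. −1: 81.
[1] 81 ≡ 3^(3 + 1) (base 3). Lift 4: 1024. −1: 1023.
[2] 1023 ≡ 3·4^4 + 3·4^3 + 3·4^2 + 3·4 + 3 (base 4). Lift 5: 9843. −1: 9842.
[3] 9842 ≡ 3·5^5 + 3·5^3 + 3·5^2 + 3·5 + 2 (base 5). Lift 6: 140744. −1: 140743.
[4] 140743 ≡ 3·6^6 + 3·6^3 + 3·6^2 + 3·6 + 1 (base 6). Lift 7: 2471827. −1: 2471826.
[5] 2471826 ≡ 3·7^7 + 3·7^3 + 3·7^2 + 3·7 (base 7). Lift 8: 50333400. −1: 50333399.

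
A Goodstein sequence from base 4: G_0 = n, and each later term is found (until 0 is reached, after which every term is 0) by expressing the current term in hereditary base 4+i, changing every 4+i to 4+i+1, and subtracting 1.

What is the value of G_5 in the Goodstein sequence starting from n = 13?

step 0: 13 = 3·4 + 1; sub 5 for 4: 3·5 + 1; = 16; G_1 = 16−1 = 15
step 1: 15 = 3·5; sub 6 for 5: 3·6; = 18; G_2 = 18−1 = 17
step 2: 17 = 2·6 + 5; sub 7 for 6: 2·7 + 5; = 19; G_3 = 19−1 = 18
step 3: 18 = 2·7 + 4; sub 8 for 7: 2·8 + 4; = 20; G_4 = 20−1 = 19
step 4: 19 = 2·8 + 3; sub 9 for 8: 2·9 + 3; = 21; G_5 = 21−1 = 20
step 5: 20 = 2·9 + 2; sub 10 for 9: 2·10 + 2; = 22; G_6 = 22−1 = 21

20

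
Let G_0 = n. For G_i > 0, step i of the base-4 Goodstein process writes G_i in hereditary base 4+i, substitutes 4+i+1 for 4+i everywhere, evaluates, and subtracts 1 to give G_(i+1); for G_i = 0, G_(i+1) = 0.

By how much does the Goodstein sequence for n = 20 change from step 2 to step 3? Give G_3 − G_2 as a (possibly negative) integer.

i=0: 20 = 4^2 + 4 (b=4); 4→5: 5^2 + 5 = 30; 30−1 = 29
i=1: 29 = 5^2 + 4 (b=5); 5→6: 6^2 + 4 = 40; 40−1 = 39
i=2: 39 = 6^2 + 3 (b=6); 6→7: 7^2 + 3 = 52; 52−1 = 51

12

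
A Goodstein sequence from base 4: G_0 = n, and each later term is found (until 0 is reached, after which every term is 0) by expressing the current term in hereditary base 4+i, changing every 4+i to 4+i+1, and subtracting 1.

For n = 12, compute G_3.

16

12 —HB4→ 3·4 —bump→ 3·5 = 15 —(−1)→ 14
14 —HB5→ 2·5 + 4 —bump→ 2·6 + 4 = 16 —(−1)→ 15
15 —HB6→ 2·6 + 3 —bump→ 2·7 + 3 = 17 —(−1)→ 16
16 —HB7→ 2·7 + 2 —bump→ 2·8 + 2 = 18 —(−1)→ 17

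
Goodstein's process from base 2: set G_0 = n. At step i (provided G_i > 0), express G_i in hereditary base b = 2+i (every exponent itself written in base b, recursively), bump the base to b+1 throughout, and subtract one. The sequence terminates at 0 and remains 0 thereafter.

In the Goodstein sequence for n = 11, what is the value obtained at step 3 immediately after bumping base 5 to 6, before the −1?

279938

i=0: 11 = 2^(2 + 1) + 2 + 1 (b=2); 2→3: 3^(3 + 1) + 3 + 1 = 85; 85−1 = 84
i=1: 84 = 3^(3 + 1) + 3 (b=3); 3→4: 4^(4 + 1) + 4 = 1028; 1028−1 = 1027
i=2: 1027 = 4^(4 + 1) + 3 (b=4); 4→5: 5^(5 + 1) + 3 = 15628; 15628−1 = 15627
i=3: 15627 = 5^(5 + 1) + 2 (b=5); 5→6: 6^(6 + 1) + 2 = 279938; 279938−1 = 279937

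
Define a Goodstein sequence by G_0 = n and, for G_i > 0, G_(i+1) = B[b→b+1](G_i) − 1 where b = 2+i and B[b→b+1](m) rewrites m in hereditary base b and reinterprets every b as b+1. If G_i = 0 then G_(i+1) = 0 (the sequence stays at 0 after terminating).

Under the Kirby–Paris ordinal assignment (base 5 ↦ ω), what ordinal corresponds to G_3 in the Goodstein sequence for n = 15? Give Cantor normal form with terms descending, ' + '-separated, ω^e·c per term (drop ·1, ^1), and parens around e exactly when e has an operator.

ω^(ω + 1) + ω^ω + 2

step 0: 15 = 2^(2 + 1) + 2^2 + 2 + 1; sub 3 for 2: 3^(3 + 1) + 3^3 + 3 + 1; = 112; G_1 = 112−1 = 111
step 1: 111 = 3^(3 + 1) + 3^3 + 3; sub 4 for 3: 4^(4 + 1) + 4^4 + 4; = 1284; G_2 = 1284−1 = 1283
step 2: 1283 = 4^(4 + 1) + 4^4 + 3; sub 5 for 4: 5^(5 + 1) + 5^5 + 3; = 18753; G_3 = 18753−1 = 18752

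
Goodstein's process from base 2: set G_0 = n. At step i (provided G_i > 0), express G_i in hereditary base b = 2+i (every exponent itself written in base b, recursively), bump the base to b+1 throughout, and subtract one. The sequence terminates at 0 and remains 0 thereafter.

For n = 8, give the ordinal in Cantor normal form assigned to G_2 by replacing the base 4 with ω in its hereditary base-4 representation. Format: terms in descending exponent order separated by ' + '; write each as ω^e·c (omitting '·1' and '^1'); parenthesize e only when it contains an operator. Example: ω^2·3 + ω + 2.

ω^ω·2 + ω^2·2 + ω·2 + 1

step 0: 8 = 2^(2 + 1); sub 3 for 2: 3^(3 + 1); = 81; G_1 = 81−1 = 80
step 1: 80 = 2·3^3 + 2·3^2 + 2·3 + 2; sub 4 for 3: 2·4^4 + 2·4^2 + 2·4 + 2; = 554; G_2 = 554−1 = 553
step 2: 553 = 2·4^4 + 2·4^2 + 2·4 + 1; sub 5 for 4: 2·5^5 + 2·5^2 + 2·5 + 1; = 6311; G_3 = 6311−1 = 6310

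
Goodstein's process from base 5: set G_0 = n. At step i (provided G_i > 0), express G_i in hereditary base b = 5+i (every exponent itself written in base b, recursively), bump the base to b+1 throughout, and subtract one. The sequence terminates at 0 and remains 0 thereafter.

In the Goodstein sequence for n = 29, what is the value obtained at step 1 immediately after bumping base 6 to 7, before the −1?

52

i=0: 29 = 5^2 + 4 (b=5); 5→6: 6^2 + 4 = 40; 40−1 = 39
i=1: 39 = 6^2 + 3 (b=6); 6→7: 7^2 + 3 = 52; 52−1 = 51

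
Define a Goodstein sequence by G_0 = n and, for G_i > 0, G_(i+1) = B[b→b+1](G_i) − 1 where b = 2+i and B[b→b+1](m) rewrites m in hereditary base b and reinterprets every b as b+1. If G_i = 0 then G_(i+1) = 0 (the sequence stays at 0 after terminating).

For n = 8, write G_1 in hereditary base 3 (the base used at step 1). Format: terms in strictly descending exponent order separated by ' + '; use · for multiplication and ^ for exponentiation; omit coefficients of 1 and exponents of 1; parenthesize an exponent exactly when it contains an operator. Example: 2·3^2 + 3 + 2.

(0) 8|_2 = 2^(2 + 1) ↦ 3^(3 + 1)|_3 = 81 ⇒ 80
(1) 80|_3 = 2·3^3 + 2·3^2 + 2·3 + 2 ↦ 2·4^4 + 2·4^2 + 2·4 + 2|_4 = 554 ⇒ 553

2·3^3 + 2·3^2 + 2·3 + 2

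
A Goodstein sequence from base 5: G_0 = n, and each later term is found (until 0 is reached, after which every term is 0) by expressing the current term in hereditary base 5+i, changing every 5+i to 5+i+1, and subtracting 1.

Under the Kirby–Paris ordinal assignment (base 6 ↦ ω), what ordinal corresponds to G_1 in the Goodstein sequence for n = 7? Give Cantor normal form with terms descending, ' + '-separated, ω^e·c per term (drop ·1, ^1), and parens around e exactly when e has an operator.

step 0: 7 = 5 + 2; sub 6 for 5: 6 + 2; = 8; G_1 = 8−1 = 7
step 1: 7 = 6 + 1; sub 7 for 6: 7 + 1; = 8; G_2 = 8−1 = 7

ω + 1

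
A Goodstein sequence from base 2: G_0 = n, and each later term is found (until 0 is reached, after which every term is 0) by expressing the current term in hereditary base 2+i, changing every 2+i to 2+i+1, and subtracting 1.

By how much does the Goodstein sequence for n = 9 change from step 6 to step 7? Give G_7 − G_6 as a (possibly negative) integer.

G_0 = 9. HB_2(9) = 2^(2 + 1) + 1. Bump = 82. G_1 = 81.
G_1 = 81. HB_3(81) = 3^(3 + 1). Bump = 1024. G_2 = 1023.
G_2 = 1023. HB_4(1023) = 3·4^4 + 3·4^3 + 3·4^2 + 3·4 + 3. Bump = 9843. G_3 = 9842.
G_3 = 9842. HB_5(9842) = 3·5^5 + 3·5^3 + 3·5^2 + 3·5 + 2. Bump = 140744. G_4 = 140743.
G_4 = 140743. HB_6(140743) = 3·6^6 + 3·6^3 + 3·6^2 + 3·6 + 1. Bump = 2471827. G_5 = 2471826.
G_5 = 2471826. HB_7(2471826) = 3·7^7 + 3·7^3 + 3·7^2 + 3·7. Bump = 50333400. G_6 = 50333399.
G_6 = 50333399. HB_8(50333399) = 3·8^8 + 3·8^3 + 3·8^2 + 2·8 + 7. Bump = 1162263922. G_7 = 1162263921.

1111930522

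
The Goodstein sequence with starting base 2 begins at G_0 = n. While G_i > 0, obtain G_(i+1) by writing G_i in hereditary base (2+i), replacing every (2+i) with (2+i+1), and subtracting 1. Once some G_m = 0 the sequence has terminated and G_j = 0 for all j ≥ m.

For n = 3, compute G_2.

3 —HB2→ 2 + 1 —bump→ 3 + 1 = 4 —(−1)→ 3
3 —HB3→ 3 —bump→ 4 = 4 —(−1)→ 3
3 —HB4→ 3 —bump→ 3 = 3 —(−1)→ 2

3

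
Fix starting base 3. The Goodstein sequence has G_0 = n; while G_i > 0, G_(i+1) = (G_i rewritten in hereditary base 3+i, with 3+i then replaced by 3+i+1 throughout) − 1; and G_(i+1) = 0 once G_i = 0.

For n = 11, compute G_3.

35

G_0=11  [base 3] 3^2 + 2  →[3↦4]→  4^2 + 2 = 18  −1 ⇒ G_1=17
G_1=17  [base 4] 4^2 + 1  →[4↦5]→  5^2 + 1 = 26  −1 ⇒ G_2=25
G_2=25  [base 5] 5^2  →[5↦6]→  6^2 = 36  −1 ⇒ G_3=35
G_3=35  [base 6] 5·6 + 5  →[6↦7]→  5·7 + 5 = 40  −1 ⇒ G_4=39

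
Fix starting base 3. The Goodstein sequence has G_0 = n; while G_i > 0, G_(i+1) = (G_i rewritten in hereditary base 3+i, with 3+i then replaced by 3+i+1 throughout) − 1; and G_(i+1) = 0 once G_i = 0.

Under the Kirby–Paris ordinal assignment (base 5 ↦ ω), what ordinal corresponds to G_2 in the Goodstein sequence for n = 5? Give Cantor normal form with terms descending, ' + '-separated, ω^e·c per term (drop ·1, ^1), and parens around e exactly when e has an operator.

ω

(0) 5|_3 = 3 + 2 ↦ 4 + 2|_4 = 6 ⇒ 5
(1) 5|_4 = 4 + 1 ↦ 5 + 1|_5 = 6 ⇒ 5
(2) 5|_5 = 5 ↦ 6|_6 = 6 ⇒ 5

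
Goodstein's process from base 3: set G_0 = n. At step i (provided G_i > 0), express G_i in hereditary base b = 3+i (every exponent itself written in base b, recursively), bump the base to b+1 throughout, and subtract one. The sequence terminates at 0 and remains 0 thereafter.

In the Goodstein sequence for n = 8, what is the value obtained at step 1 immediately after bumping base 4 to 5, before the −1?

11

G_0 = 8. HB_3(8) = 2·3 + 2. Bump = 10. G_1 = 9.
G_1 = 9. HB_4(9) = 2·4 + 1. Bump = 11. G_2 = 10.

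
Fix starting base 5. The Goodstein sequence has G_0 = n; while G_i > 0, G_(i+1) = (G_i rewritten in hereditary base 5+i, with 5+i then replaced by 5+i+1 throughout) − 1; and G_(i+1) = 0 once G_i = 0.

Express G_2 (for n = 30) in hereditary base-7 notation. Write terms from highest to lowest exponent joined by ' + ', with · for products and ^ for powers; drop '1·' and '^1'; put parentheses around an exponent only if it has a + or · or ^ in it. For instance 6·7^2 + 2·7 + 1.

7^2 + 4

30 —HB5→ 5^2 + 5 —bump→ 6^2 + 6 = 42 —(−1)→ 41
41 —HB6→ 6^2 + 5 —bump→ 7^2 + 5 = 54 —(−1)→ 53
53 —HB7→ 7^2 + 4 —bump→ 8^2 + 4 = 68 —(−1)→ 67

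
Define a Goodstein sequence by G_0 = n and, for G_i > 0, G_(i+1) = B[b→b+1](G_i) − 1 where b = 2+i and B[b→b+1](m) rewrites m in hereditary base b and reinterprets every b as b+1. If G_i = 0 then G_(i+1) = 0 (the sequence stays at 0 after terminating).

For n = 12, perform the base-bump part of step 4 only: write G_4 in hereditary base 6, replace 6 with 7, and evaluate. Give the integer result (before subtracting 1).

base 2: 12 = 2^(2 + 1) + 2^2; at 3: 3^(3 + 1) + 3^3 = 108; next = 107
base 3: 107 = 3^(3 + 1) + 2·3^2 + 2·3 + 2; at 4: 4^(4 + 1) + 2·4^2 + 2·4 + 2 = 1066; next = 1065
base 4: 1065 = 4^(4 + 1) + 2·4^2 + 2·4 + 1; at 5: 5^(5 + 1) + 2·5^2 + 2·5 + 1 = 15686; next = 15685
base 5: 15685 = 5^(5 + 1) + 2·5^2 + 2·5; at 6: 6^(6 + 1) + 2·6^2 + 2·6 = 280020; next = 280019
base 6: 280019 = 6^(6 + 1) + 2·6^2 + 6 + 5; at 7: 7^(7 + 1) + 2·7^2 + 7 + 5 = 5764911; next = 5764910

5764911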